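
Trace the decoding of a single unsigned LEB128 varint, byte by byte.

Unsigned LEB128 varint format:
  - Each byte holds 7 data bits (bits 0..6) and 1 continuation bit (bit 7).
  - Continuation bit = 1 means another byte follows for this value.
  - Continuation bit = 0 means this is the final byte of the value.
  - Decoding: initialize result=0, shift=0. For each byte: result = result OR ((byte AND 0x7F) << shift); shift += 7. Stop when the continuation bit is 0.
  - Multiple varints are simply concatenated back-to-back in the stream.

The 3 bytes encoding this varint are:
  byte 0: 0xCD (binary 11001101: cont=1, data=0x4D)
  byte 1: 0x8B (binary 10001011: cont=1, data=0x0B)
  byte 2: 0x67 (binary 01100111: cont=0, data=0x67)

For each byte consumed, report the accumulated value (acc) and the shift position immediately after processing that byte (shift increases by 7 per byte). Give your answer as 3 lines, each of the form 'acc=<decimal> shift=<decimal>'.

Answer: acc=77 shift=7
acc=1485 shift=14
acc=1689037 shift=21

Derivation:
byte 0=0xCD: payload=0x4D=77, contrib = 77<<0 = 77; acc -> 77, shift -> 7
byte 1=0x8B: payload=0x0B=11, contrib = 11<<7 = 1408; acc -> 1485, shift -> 14
byte 2=0x67: payload=0x67=103, contrib = 103<<14 = 1687552; acc -> 1689037, shift -> 21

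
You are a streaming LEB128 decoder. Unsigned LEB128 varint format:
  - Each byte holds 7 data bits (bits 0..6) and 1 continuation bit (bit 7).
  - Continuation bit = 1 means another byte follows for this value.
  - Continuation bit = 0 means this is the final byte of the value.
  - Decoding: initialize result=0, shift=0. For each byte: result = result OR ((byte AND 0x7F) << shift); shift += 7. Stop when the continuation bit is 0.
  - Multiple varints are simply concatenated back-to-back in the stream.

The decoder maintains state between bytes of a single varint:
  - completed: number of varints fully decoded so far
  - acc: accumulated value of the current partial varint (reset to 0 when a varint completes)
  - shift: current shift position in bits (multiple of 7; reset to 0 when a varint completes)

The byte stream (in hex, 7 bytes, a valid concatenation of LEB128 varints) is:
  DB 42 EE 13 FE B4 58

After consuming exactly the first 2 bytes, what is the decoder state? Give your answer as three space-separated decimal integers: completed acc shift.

Answer: 1 0 0

Derivation:
byte[0]=0xDB cont=1 payload=0x5B: acc |= 91<<0 -> completed=0 acc=91 shift=7
byte[1]=0x42 cont=0 payload=0x42: varint #1 complete (value=8539); reset -> completed=1 acc=0 shift=0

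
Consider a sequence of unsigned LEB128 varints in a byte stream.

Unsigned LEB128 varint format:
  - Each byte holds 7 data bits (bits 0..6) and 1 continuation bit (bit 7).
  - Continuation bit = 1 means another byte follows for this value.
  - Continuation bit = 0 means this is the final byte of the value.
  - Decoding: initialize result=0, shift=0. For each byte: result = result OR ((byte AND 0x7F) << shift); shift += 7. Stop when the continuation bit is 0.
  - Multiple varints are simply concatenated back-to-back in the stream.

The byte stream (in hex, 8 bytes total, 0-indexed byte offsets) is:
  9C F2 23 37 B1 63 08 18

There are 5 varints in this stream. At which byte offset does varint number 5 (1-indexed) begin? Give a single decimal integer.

Answer: 7

Derivation:
  byte[0]=0x9C cont=1 payload=0x1C=28: acc |= 28<<0 -> acc=28 shift=7
  byte[1]=0xF2 cont=1 payload=0x72=114: acc |= 114<<7 -> acc=14620 shift=14
  byte[2]=0x23 cont=0 payload=0x23=35: acc |= 35<<14 -> acc=588060 shift=21 [end]
Varint 1: bytes[0:3] = 9C F2 23 -> value 588060 (3 byte(s))
  byte[3]=0x37 cont=0 payload=0x37=55: acc |= 55<<0 -> acc=55 shift=7 [end]
Varint 2: bytes[3:4] = 37 -> value 55 (1 byte(s))
  byte[4]=0xB1 cont=1 payload=0x31=49: acc |= 49<<0 -> acc=49 shift=7
  byte[5]=0x63 cont=0 payload=0x63=99: acc |= 99<<7 -> acc=12721 shift=14 [end]
Varint 3: bytes[4:6] = B1 63 -> value 12721 (2 byte(s))
  byte[6]=0x08 cont=0 payload=0x08=8: acc |= 8<<0 -> acc=8 shift=7 [end]
Varint 4: bytes[6:7] = 08 -> value 8 (1 byte(s))
  byte[7]=0x18 cont=0 payload=0x18=24: acc |= 24<<0 -> acc=24 shift=7 [end]
Varint 5: bytes[7:8] = 18 -> value 24 (1 byte(s))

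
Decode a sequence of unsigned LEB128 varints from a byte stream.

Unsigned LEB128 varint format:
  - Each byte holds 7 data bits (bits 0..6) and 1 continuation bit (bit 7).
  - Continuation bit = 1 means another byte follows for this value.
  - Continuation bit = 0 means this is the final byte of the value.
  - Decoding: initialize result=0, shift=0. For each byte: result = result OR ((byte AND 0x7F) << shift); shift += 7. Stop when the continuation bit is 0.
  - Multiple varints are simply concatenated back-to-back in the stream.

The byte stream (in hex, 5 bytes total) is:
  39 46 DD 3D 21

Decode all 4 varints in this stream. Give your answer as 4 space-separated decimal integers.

  byte[0]=0x39 cont=0 payload=0x39=57: acc |= 57<<0 -> acc=57 shift=7 [end]
Varint 1: bytes[0:1] = 39 -> value 57 (1 byte(s))
  byte[1]=0x46 cont=0 payload=0x46=70: acc |= 70<<0 -> acc=70 shift=7 [end]
Varint 2: bytes[1:2] = 46 -> value 70 (1 byte(s))
  byte[2]=0xDD cont=1 payload=0x5D=93: acc |= 93<<0 -> acc=93 shift=7
  byte[3]=0x3D cont=0 payload=0x3D=61: acc |= 61<<7 -> acc=7901 shift=14 [end]
Varint 3: bytes[2:4] = DD 3D -> value 7901 (2 byte(s))
  byte[4]=0x21 cont=0 payload=0x21=33: acc |= 33<<0 -> acc=33 shift=7 [end]
Varint 4: bytes[4:5] = 21 -> value 33 (1 byte(s))

Answer: 57 70 7901 33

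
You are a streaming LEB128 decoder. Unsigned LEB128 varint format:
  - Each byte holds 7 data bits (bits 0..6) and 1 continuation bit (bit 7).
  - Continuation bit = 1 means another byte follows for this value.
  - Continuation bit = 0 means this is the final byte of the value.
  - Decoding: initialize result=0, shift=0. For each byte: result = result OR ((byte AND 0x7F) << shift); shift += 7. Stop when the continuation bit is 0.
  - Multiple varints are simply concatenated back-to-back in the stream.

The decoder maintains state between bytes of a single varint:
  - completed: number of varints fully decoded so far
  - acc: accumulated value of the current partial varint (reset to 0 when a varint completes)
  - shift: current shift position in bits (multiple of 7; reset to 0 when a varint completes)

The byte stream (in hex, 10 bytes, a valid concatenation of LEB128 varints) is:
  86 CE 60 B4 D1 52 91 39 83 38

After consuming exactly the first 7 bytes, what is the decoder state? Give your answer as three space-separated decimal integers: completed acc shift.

Answer: 2 17 7

Derivation:
byte[0]=0x86 cont=1 payload=0x06: acc |= 6<<0 -> completed=0 acc=6 shift=7
byte[1]=0xCE cont=1 payload=0x4E: acc |= 78<<7 -> completed=0 acc=9990 shift=14
byte[2]=0x60 cont=0 payload=0x60: varint #1 complete (value=1582854); reset -> completed=1 acc=0 shift=0
byte[3]=0xB4 cont=1 payload=0x34: acc |= 52<<0 -> completed=1 acc=52 shift=7
byte[4]=0xD1 cont=1 payload=0x51: acc |= 81<<7 -> completed=1 acc=10420 shift=14
byte[5]=0x52 cont=0 payload=0x52: varint #2 complete (value=1353908); reset -> completed=2 acc=0 shift=0
byte[6]=0x91 cont=1 payload=0x11: acc |= 17<<0 -> completed=2 acc=17 shift=7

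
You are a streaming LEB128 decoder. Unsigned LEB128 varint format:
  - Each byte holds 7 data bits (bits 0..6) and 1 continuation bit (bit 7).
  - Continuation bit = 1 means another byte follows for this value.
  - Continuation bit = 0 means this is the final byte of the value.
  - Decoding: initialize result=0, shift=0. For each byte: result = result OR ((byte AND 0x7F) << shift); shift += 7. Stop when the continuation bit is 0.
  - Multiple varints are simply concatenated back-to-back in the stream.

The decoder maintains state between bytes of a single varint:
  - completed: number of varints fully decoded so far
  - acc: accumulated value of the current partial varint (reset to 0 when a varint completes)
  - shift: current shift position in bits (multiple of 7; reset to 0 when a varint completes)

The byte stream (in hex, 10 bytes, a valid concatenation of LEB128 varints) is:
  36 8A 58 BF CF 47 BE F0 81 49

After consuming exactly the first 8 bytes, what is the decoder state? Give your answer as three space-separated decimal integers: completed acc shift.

Answer: 3 14398 14

Derivation:
byte[0]=0x36 cont=0 payload=0x36: varint #1 complete (value=54); reset -> completed=1 acc=0 shift=0
byte[1]=0x8A cont=1 payload=0x0A: acc |= 10<<0 -> completed=1 acc=10 shift=7
byte[2]=0x58 cont=0 payload=0x58: varint #2 complete (value=11274); reset -> completed=2 acc=0 shift=0
byte[3]=0xBF cont=1 payload=0x3F: acc |= 63<<0 -> completed=2 acc=63 shift=7
byte[4]=0xCF cont=1 payload=0x4F: acc |= 79<<7 -> completed=2 acc=10175 shift=14
byte[5]=0x47 cont=0 payload=0x47: varint #3 complete (value=1173439); reset -> completed=3 acc=0 shift=0
byte[6]=0xBE cont=1 payload=0x3E: acc |= 62<<0 -> completed=3 acc=62 shift=7
byte[7]=0xF0 cont=1 payload=0x70: acc |= 112<<7 -> completed=3 acc=14398 shift=14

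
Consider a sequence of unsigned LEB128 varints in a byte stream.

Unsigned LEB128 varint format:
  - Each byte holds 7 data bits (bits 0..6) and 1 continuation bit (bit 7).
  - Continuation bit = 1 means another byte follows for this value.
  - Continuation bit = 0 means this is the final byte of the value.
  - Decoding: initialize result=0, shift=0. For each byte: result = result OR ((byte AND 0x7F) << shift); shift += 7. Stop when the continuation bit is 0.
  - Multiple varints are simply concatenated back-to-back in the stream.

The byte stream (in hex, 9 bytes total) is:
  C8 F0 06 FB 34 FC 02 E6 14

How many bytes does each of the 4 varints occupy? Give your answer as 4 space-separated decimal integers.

Answer: 3 2 2 2

Derivation:
  byte[0]=0xC8 cont=1 payload=0x48=72: acc |= 72<<0 -> acc=72 shift=7
  byte[1]=0xF0 cont=1 payload=0x70=112: acc |= 112<<7 -> acc=14408 shift=14
  byte[2]=0x06 cont=0 payload=0x06=6: acc |= 6<<14 -> acc=112712 shift=21 [end]
Varint 1: bytes[0:3] = C8 F0 06 -> value 112712 (3 byte(s))
  byte[3]=0xFB cont=1 payload=0x7B=123: acc |= 123<<0 -> acc=123 shift=7
  byte[4]=0x34 cont=0 payload=0x34=52: acc |= 52<<7 -> acc=6779 shift=14 [end]
Varint 2: bytes[3:5] = FB 34 -> value 6779 (2 byte(s))
  byte[5]=0xFC cont=1 payload=0x7C=124: acc |= 124<<0 -> acc=124 shift=7
  byte[6]=0x02 cont=0 payload=0x02=2: acc |= 2<<7 -> acc=380 shift=14 [end]
Varint 3: bytes[5:7] = FC 02 -> value 380 (2 byte(s))
  byte[7]=0xE6 cont=1 payload=0x66=102: acc |= 102<<0 -> acc=102 shift=7
  byte[8]=0x14 cont=0 payload=0x14=20: acc |= 20<<7 -> acc=2662 shift=14 [end]
Varint 4: bytes[7:9] = E6 14 -> value 2662 (2 byte(s))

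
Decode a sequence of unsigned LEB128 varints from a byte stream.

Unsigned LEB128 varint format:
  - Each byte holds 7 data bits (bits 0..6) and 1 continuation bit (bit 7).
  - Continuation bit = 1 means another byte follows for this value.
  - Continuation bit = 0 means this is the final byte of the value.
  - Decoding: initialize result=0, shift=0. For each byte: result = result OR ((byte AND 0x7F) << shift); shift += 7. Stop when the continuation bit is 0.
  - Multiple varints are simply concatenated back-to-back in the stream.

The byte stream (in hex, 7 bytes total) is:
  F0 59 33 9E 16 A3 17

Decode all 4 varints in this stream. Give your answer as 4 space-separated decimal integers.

  byte[0]=0xF0 cont=1 payload=0x70=112: acc |= 112<<0 -> acc=112 shift=7
  byte[1]=0x59 cont=0 payload=0x59=89: acc |= 89<<7 -> acc=11504 shift=14 [end]
Varint 1: bytes[0:2] = F0 59 -> value 11504 (2 byte(s))
  byte[2]=0x33 cont=0 payload=0x33=51: acc |= 51<<0 -> acc=51 shift=7 [end]
Varint 2: bytes[2:3] = 33 -> value 51 (1 byte(s))
  byte[3]=0x9E cont=1 payload=0x1E=30: acc |= 30<<0 -> acc=30 shift=7
  byte[4]=0x16 cont=0 payload=0x16=22: acc |= 22<<7 -> acc=2846 shift=14 [end]
Varint 3: bytes[3:5] = 9E 16 -> value 2846 (2 byte(s))
  byte[5]=0xA3 cont=1 payload=0x23=35: acc |= 35<<0 -> acc=35 shift=7
  byte[6]=0x17 cont=0 payload=0x17=23: acc |= 23<<7 -> acc=2979 shift=14 [end]
Varint 4: bytes[5:7] = A3 17 -> value 2979 (2 byte(s))

Answer: 11504 51 2846 2979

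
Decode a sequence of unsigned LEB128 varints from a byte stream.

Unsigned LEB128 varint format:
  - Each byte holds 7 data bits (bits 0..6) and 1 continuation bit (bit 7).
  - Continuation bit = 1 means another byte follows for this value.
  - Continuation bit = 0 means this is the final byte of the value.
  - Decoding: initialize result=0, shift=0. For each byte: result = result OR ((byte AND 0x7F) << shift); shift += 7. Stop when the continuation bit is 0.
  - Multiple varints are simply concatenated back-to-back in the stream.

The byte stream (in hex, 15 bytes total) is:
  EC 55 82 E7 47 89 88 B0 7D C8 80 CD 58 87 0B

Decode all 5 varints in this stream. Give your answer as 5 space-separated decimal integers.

Answer: 10988 1176450 262931465 185811016 1415

Derivation:
  byte[0]=0xEC cont=1 payload=0x6C=108: acc |= 108<<0 -> acc=108 shift=7
  byte[1]=0x55 cont=0 payload=0x55=85: acc |= 85<<7 -> acc=10988 shift=14 [end]
Varint 1: bytes[0:2] = EC 55 -> value 10988 (2 byte(s))
  byte[2]=0x82 cont=1 payload=0x02=2: acc |= 2<<0 -> acc=2 shift=7
  byte[3]=0xE7 cont=1 payload=0x67=103: acc |= 103<<7 -> acc=13186 shift=14
  byte[4]=0x47 cont=0 payload=0x47=71: acc |= 71<<14 -> acc=1176450 shift=21 [end]
Varint 2: bytes[2:5] = 82 E7 47 -> value 1176450 (3 byte(s))
  byte[5]=0x89 cont=1 payload=0x09=9: acc |= 9<<0 -> acc=9 shift=7
  byte[6]=0x88 cont=1 payload=0x08=8: acc |= 8<<7 -> acc=1033 shift=14
  byte[7]=0xB0 cont=1 payload=0x30=48: acc |= 48<<14 -> acc=787465 shift=21
  byte[8]=0x7D cont=0 payload=0x7D=125: acc |= 125<<21 -> acc=262931465 shift=28 [end]
Varint 3: bytes[5:9] = 89 88 B0 7D -> value 262931465 (4 byte(s))
  byte[9]=0xC8 cont=1 payload=0x48=72: acc |= 72<<0 -> acc=72 shift=7
  byte[10]=0x80 cont=1 payload=0x00=0: acc |= 0<<7 -> acc=72 shift=14
  byte[11]=0xCD cont=1 payload=0x4D=77: acc |= 77<<14 -> acc=1261640 shift=21
  byte[12]=0x58 cont=0 payload=0x58=88: acc |= 88<<21 -> acc=185811016 shift=28 [end]
Varint 4: bytes[9:13] = C8 80 CD 58 -> value 185811016 (4 byte(s))
  byte[13]=0x87 cont=1 payload=0x07=7: acc |= 7<<0 -> acc=7 shift=7
  byte[14]=0x0B cont=0 payload=0x0B=11: acc |= 11<<7 -> acc=1415 shift=14 [end]
Varint 5: bytes[13:15] = 87 0B -> value 1415 (2 byte(s))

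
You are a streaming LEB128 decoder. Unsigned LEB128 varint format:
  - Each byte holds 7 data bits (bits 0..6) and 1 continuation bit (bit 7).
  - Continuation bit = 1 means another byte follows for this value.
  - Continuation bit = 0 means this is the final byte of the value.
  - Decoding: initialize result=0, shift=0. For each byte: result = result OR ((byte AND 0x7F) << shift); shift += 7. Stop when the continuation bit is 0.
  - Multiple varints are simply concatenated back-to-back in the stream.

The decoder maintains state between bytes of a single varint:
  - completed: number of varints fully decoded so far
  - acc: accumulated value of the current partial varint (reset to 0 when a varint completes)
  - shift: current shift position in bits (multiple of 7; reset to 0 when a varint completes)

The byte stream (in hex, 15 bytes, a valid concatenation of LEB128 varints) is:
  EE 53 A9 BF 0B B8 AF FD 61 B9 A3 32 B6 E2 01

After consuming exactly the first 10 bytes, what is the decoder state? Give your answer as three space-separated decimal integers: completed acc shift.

byte[0]=0xEE cont=1 payload=0x6E: acc |= 110<<0 -> completed=0 acc=110 shift=7
byte[1]=0x53 cont=0 payload=0x53: varint #1 complete (value=10734); reset -> completed=1 acc=0 shift=0
byte[2]=0xA9 cont=1 payload=0x29: acc |= 41<<0 -> completed=1 acc=41 shift=7
byte[3]=0xBF cont=1 payload=0x3F: acc |= 63<<7 -> completed=1 acc=8105 shift=14
byte[4]=0x0B cont=0 payload=0x0B: varint #2 complete (value=188329); reset -> completed=2 acc=0 shift=0
byte[5]=0xB8 cont=1 payload=0x38: acc |= 56<<0 -> completed=2 acc=56 shift=7
byte[6]=0xAF cont=1 payload=0x2F: acc |= 47<<7 -> completed=2 acc=6072 shift=14
byte[7]=0xFD cont=1 payload=0x7D: acc |= 125<<14 -> completed=2 acc=2054072 shift=21
byte[8]=0x61 cont=0 payload=0x61: varint #3 complete (value=205477816); reset -> completed=3 acc=0 shift=0
byte[9]=0xB9 cont=1 payload=0x39: acc |= 57<<0 -> completed=3 acc=57 shift=7

Answer: 3 57 7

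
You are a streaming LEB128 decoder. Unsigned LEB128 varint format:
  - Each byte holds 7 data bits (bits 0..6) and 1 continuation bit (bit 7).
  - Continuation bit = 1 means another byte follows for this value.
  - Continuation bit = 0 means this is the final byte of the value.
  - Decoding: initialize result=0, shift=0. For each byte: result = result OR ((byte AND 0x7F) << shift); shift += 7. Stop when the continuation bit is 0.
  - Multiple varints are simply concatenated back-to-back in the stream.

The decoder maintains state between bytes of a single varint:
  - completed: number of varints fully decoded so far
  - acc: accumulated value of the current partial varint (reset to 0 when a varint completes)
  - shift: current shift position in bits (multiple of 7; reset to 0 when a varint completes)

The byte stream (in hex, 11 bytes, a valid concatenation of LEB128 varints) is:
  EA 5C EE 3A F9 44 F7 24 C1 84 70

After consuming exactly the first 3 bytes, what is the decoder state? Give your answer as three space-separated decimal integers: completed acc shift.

byte[0]=0xEA cont=1 payload=0x6A: acc |= 106<<0 -> completed=0 acc=106 shift=7
byte[1]=0x5C cont=0 payload=0x5C: varint #1 complete (value=11882); reset -> completed=1 acc=0 shift=0
byte[2]=0xEE cont=1 payload=0x6E: acc |= 110<<0 -> completed=1 acc=110 shift=7

Answer: 1 110 7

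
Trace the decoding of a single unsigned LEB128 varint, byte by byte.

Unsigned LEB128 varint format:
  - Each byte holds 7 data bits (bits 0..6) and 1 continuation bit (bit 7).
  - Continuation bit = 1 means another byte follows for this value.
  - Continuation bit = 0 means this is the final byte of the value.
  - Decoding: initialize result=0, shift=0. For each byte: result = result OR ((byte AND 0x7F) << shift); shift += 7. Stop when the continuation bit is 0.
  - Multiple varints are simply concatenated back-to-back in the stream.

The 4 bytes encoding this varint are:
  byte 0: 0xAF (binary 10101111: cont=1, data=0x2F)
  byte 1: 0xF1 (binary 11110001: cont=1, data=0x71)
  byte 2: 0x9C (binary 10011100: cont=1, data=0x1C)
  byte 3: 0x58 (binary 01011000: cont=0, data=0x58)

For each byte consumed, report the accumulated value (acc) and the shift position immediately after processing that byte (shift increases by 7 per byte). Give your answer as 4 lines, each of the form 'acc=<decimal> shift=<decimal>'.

byte 0=0xAF: payload=0x2F=47, contrib = 47<<0 = 47; acc -> 47, shift -> 7
byte 1=0xF1: payload=0x71=113, contrib = 113<<7 = 14464; acc -> 14511, shift -> 14
byte 2=0x9C: payload=0x1C=28, contrib = 28<<14 = 458752; acc -> 473263, shift -> 21
byte 3=0x58: payload=0x58=88, contrib = 88<<21 = 184549376; acc -> 185022639, shift -> 28

Answer: acc=47 shift=7
acc=14511 shift=14
acc=473263 shift=21
acc=185022639 shift=28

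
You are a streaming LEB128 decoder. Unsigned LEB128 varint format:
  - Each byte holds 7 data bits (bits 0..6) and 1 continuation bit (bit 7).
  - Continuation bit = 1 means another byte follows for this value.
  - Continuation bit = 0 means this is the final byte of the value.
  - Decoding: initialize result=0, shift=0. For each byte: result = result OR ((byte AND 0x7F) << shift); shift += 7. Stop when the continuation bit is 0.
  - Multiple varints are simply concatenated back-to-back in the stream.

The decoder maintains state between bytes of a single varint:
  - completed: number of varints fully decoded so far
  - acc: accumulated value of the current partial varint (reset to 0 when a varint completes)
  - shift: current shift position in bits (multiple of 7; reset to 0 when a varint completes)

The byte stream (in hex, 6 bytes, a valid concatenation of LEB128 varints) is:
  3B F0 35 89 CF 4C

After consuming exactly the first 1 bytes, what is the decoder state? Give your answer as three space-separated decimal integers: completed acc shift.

byte[0]=0x3B cont=0 payload=0x3B: varint #1 complete (value=59); reset -> completed=1 acc=0 shift=0

Answer: 1 0 0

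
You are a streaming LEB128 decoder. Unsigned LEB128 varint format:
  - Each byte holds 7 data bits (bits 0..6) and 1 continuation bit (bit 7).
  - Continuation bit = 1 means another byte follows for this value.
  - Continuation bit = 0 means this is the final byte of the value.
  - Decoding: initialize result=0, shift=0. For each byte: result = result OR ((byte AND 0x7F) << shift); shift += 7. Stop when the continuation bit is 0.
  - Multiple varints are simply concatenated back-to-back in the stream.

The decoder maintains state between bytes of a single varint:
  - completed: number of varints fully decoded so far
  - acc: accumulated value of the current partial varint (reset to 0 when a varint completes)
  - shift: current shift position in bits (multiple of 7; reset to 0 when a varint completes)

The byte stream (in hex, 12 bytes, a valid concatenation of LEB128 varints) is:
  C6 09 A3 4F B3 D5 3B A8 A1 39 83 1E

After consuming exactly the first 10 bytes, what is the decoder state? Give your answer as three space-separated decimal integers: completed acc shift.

byte[0]=0xC6 cont=1 payload=0x46: acc |= 70<<0 -> completed=0 acc=70 shift=7
byte[1]=0x09 cont=0 payload=0x09: varint #1 complete (value=1222); reset -> completed=1 acc=0 shift=0
byte[2]=0xA3 cont=1 payload=0x23: acc |= 35<<0 -> completed=1 acc=35 shift=7
byte[3]=0x4F cont=0 payload=0x4F: varint #2 complete (value=10147); reset -> completed=2 acc=0 shift=0
byte[4]=0xB3 cont=1 payload=0x33: acc |= 51<<0 -> completed=2 acc=51 shift=7
byte[5]=0xD5 cont=1 payload=0x55: acc |= 85<<7 -> completed=2 acc=10931 shift=14
byte[6]=0x3B cont=0 payload=0x3B: varint #3 complete (value=977587); reset -> completed=3 acc=0 shift=0
byte[7]=0xA8 cont=1 payload=0x28: acc |= 40<<0 -> completed=3 acc=40 shift=7
byte[8]=0xA1 cont=1 payload=0x21: acc |= 33<<7 -> completed=3 acc=4264 shift=14
byte[9]=0x39 cont=0 payload=0x39: varint #4 complete (value=938152); reset -> completed=4 acc=0 shift=0

Answer: 4 0 0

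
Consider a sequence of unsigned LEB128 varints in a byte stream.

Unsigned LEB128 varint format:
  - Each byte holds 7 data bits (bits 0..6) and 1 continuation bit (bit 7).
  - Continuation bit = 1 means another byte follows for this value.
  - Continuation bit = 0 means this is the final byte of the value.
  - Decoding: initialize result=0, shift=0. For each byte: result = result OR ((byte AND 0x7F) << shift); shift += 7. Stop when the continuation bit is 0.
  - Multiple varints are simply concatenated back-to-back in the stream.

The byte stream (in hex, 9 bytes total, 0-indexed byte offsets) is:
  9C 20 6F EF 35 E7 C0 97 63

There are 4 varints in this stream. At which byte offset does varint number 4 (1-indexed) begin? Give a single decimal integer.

  byte[0]=0x9C cont=1 payload=0x1C=28: acc |= 28<<0 -> acc=28 shift=7
  byte[1]=0x20 cont=0 payload=0x20=32: acc |= 32<<7 -> acc=4124 shift=14 [end]
Varint 1: bytes[0:2] = 9C 20 -> value 4124 (2 byte(s))
  byte[2]=0x6F cont=0 payload=0x6F=111: acc |= 111<<0 -> acc=111 shift=7 [end]
Varint 2: bytes[2:3] = 6F -> value 111 (1 byte(s))
  byte[3]=0xEF cont=1 payload=0x6F=111: acc |= 111<<0 -> acc=111 shift=7
  byte[4]=0x35 cont=0 payload=0x35=53: acc |= 53<<7 -> acc=6895 shift=14 [end]
Varint 3: bytes[3:5] = EF 35 -> value 6895 (2 byte(s))
  byte[5]=0xE7 cont=1 payload=0x67=103: acc |= 103<<0 -> acc=103 shift=7
  byte[6]=0xC0 cont=1 payload=0x40=64: acc |= 64<<7 -> acc=8295 shift=14
  byte[7]=0x97 cont=1 payload=0x17=23: acc |= 23<<14 -> acc=385127 shift=21
  byte[8]=0x63 cont=0 payload=0x63=99: acc |= 99<<21 -> acc=208003175 shift=28 [end]
Varint 4: bytes[5:9] = E7 C0 97 63 -> value 208003175 (4 byte(s))

Answer: 5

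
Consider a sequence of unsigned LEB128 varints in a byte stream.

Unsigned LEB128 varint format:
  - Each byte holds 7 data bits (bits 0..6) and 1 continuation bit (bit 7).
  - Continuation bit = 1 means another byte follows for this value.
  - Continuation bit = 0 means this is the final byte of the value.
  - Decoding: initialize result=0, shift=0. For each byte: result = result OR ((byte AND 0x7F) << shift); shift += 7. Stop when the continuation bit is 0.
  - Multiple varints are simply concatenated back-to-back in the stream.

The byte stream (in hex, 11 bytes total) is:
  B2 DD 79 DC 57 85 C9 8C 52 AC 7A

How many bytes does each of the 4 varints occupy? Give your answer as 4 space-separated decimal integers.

  byte[0]=0xB2 cont=1 payload=0x32=50: acc |= 50<<0 -> acc=50 shift=7
  byte[1]=0xDD cont=1 payload=0x5D=93: acc |= 93<<7 -> acc=11954 shift=14
  byte[2]=0x79 cont=0 payload=0x79=121: acc |= 121<<14 -> acc=1994418 shift=21 [end]
Varint 1: bytes[0:3] = B2 DD 79 -> value 1994418 (3 byte(s))
  byte[3]=0xDC cont=1 payload=0x5C=92: acc |= 92<<0 -> acc=92 shift=7
  byte[4]=0x57 cont=0 payload=0x57=87: acc |= 87<<7 -> acc=11228 shift=14 [end]
Varint 2: bytes[3:5] = DC 57 -> value 11228 (2 byte(s))
  byte[5]=0x85 cont=1 payload=0x05=5: acc |= 5<<0 -> acc=5 shift=7
  byte[6]=0xC9 cont=1 payload=0x49=73: acc |= 73<<7 -> acc=9349 shift=14
  byte[7]=0x8C cont=1 payload=0x0C=12: acc |= 12<<14 -> acc=205957 shift=21
  byte[8]=0x52 cont=0 payload=0x52=82: acc |= 82<<21 -> acc=172172421 shift=28 [end]
Varint 3: bytes[5:9] = 85 C9 8C 52 -> value 172172421 (4 byte(s))
  byte[9]=0xAC cont=1 payload=0x2C=44: acc |= 44<<0 -> acc=44 shift=7
  byte[10]=0x7A cont=0 payload=0x7A=122: acc |= 122<<7 -> acc=15660 shift=14 [end]
Varint 4: bytes[9:11] = AC 7A -> value 15660 (2 byte(s))

Answer: 3 2 4 2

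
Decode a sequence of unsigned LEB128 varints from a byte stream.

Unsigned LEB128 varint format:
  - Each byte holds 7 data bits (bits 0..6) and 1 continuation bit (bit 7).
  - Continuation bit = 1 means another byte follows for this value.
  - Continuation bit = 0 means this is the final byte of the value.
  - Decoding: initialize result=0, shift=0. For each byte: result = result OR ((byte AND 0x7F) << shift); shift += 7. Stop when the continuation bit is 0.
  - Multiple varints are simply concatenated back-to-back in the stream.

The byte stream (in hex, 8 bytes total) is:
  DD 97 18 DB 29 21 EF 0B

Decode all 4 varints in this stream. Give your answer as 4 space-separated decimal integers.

  byte[0]=0xDD cont=1 payload=0x5D=93: acc |= 93<<0 -> acc=93 shift=7
  byte[1]=0x97 cont=1 payload=0x17=23: acc |= 23<<7 -> acc=3037 shift=14
  byte[2]=0x18 cont=0 payload=0x18=24: acc |= 24<<14 -> acc=396253 shift=21 [end]
Varint 1: bytes[0:3] = DD 97 18 -> value 396253 (3 byte(s))
  byte[3]=0xDB cont=1 payload=0x5B=91: acc |= 91<<0 -> acc=91 shift=7
  byte[4]=0x29 cont=0 payload=0x29=41: acc |= 41<<7 -> acc=5339 shift=14 [end]
Varint 2: bytes[3:5] = DB 29 -> value 5339 (2 byte(s))
  byte[5]=0x21 cont=0 payload=0x21=33: acc |= 33<<0 -> acc=33 shift=7 [end]
Varint 3: bytes[5:6] = 21 -> value 33 (1 byte(s))
  byte[6]=0xEF cont=1 payload=0x6F=111: acc |= 111<<0 -> acc=111 shift=7
  byte[7]=0x0B cont=0 payload=0x0B=11: acc |= 11<<7 -> acc=1519 shift=14 [end]
Varint 4: bytes[6:8] = EF 0B -> value 1519 (2 byte(s))

Answer: 396253 5339 33 1519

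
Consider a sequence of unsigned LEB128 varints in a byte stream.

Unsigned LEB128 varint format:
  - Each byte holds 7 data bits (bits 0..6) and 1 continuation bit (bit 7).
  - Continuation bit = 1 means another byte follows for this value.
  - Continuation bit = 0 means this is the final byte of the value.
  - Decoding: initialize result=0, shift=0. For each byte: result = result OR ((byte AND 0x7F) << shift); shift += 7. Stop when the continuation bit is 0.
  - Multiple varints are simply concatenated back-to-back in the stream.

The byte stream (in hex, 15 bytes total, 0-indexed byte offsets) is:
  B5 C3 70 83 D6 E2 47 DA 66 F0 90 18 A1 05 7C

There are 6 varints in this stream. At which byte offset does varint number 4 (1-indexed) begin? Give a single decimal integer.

Answer: 9

Derivation:
  byte[0]=0xB5 cont=1 payload=0x35=53: acc |= 53<<0 -> acc=53 shift=7
  byte[1]=0xC3 cont=1 payload=0x43=67: acc |= 67<<7 -> acc=8629 shift=14
  byte[2]=0x70 cont=0 payload=0x70=112: acc |= 112<<14 -> acc=1843637 shift=21 [end]
Varint 1: bytes[0:3] = B5 C3 70 -> value 1843637 (3 byte(s))
  byte[3]=0x83 cont=1 payload=0x03=3: acc |= 3<<0 -> acc=3 shift=7
  byte[4]=0xD6 cont=1 payload=0x56=86: acc |= 86<<7 -> acc=11011 shift=14
  byte[5]=0xE2 cont=1 payload=0x62=98: acc |= 98<<14 -> acc=1616643 shift=21
  byte[6]=0x47 cont=0 payload=0x47=71: acc |= 71<<21 -> acc=150514435 shift=28 [end]
Varint 2: bytes[3:7] = 83 D6 E2 47 -> value 150514435 (4 byte(s))
  byte[7]=0xDA cont=1 payload=0x5A=90: acc |= 90<<0 -> acc=90 shift=7
  byte[8]=0x66 cont=0 payload=0x66=102: acc |= 102<<7 -> acc=13146 shift=14 [end]
Varint 3: bytes[7:9] = DA 66 -> value 13146 (2 byte(s))
  byte[9]=0xF0 cont=1 payload=0x70=112: acc |= 112<<0 -> acc=112 shift=7
  byte[10]=0x90 cont=1 payload=0x10=16: acc |= 16<<7 -> acc=2160 shift=14
  byte[11]=0x18 cont=0 payload=0x18=24: acc |= 24<<14 -> acc=395376 shift=21 [end]
Varint 4: bytes[9:12] = F0 90 18 -> value 395376 (3 byte(s))
  byte[12]=0xA1 cont=1 payload=0x21=33: acc |= 33<<0 -> acc=33 shift=7
  byte[13]=0x05 cont=0 payload=0x05=5: acc |= 5<<7 -> acc=673 shift=14 [end]
Varint 5: bytes[12:14] = A1 05 -> value 673 (2 byte(s))
  byte[14]=0x7C cont=0 payload=0x7C=124: acc |= 124<<0 -> acc=124 shift=7 [end]
Varint 6: bytes[14:15] = 7C -> value 124 (1 byte(s))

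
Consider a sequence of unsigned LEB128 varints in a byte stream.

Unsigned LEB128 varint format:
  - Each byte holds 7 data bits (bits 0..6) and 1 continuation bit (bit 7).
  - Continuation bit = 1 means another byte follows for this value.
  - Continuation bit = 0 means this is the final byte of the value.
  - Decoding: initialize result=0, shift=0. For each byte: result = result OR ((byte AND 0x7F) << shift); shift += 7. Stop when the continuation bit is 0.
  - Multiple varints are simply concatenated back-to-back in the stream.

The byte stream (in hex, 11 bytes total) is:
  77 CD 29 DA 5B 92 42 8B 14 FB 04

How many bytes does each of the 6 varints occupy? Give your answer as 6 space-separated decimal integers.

Answer: 1 2 2 2 2 2

Derivation:
  byte[0]=0x77 cont=0 payload=0x77=119: acc |= 119<<0 -> acc=119 shift=7 [end]
Varint 1: bytes[0:1] = 77 -> value 119 (1 byte(s))
  byte[1]=0xCD cont=1 payload=0x4D=77: acc |= 77<<0 -> acc=77 shift=7
  byte[2]=0x29 cont=0 payload=0x29=41: acc |= 41<<7 -> acc=5325 shift=14 [end]
Varint 2: bytes[1:3] = CD 29 -> value 5325 (2 byte(s))
  byte[3]=0xDA cont=1 payload=0x5A=90: acc |= 90<<0 -> acc=90 shift=7
  byte[4]=0x5B cont=0 payload=0x5B=91: acc |= 91<<7 -> acc=11738 shift=14 [end]
Varint 3: bytes[3:5] = DA 5B -> value 11738 (2 byte(s))
  byte[5]=0x92 cont=1 payload=0x12=18: acc |= 18<<0 -> acc=18 shift=7
  byte[6]=0x42 cont=0 payload=0x42=66: acc |= 66<<7 -> acc=8466 shift=14 [end]
Varint 4: bytes[5:7] = 92 42 -> value 8466 (2 byte(s))
  byte[7]=0x8B cont=1 payload=0x0B=11: acc |= 11<<0 -> acc=11 shift=7
  byte[8]=0x14 cont=0 payload=0x14=20: acc |= 20<<7 -> acc=2571 shift=14 [end]
Varint 5: bytes[7:9] = 8B 14 -> value 2571 (2 byte(s))
  byte[9]=0xFB cont=1 payload=0x7B=123: acc |= 123<<0 -> acc=123 shift=7
  byte[10]=0x04 cont=0 payload=0x04=4: acc |= 4<<7 -> acc=635 shift=14 [end]
Varint 6: bytes[9:11] = FB 04 -> value 635 (2 byte(s))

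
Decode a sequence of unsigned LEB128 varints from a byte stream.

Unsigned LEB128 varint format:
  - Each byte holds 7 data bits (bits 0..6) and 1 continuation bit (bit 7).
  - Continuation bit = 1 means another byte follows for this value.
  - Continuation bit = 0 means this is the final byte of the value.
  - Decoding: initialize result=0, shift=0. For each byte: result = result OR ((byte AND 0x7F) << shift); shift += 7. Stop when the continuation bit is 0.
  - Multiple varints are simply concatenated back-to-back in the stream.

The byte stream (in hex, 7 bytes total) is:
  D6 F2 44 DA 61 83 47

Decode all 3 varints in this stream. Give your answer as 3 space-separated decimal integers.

Answer: 1128790 12506 9091

Derivation:
  byte[0]=0xD6 cont=1 payload=0x56=86: acc |= 86<<0 -> acc=86 shift=7
  byte[1]=0xF2 cont=1 payload=0x72=114: acc |= 114<<7 -> acc=14678 shift=14
  byte[2]=0x44 cont=0 payload=0x44=68: acc |= 68<<14 -> acc=1128790 shift=21 [end]
Varint 1: bytes[0:3] = D6 F2 44 -> value 1128790 (3 byte(s))
  byte[3]=0xDA cont=1 payload=0x5A=90: acc |= 90<<0 -> acc=90 shift=7
  byte[4]=0x61 cont=0 payload=0x61=97: acc |= 97<<7 -> acc=12506 shift=14 [end]
Varint 2: bytes[3:5] = DA 61 -> value 12506 (2 byte(s))
  byte[5]=0x83 cont=1 payload=0x03=3: acc |= 3<<0 -> acc=3 shift=7
  byte[6]=0x47 cont=0 payload=0x47=71: acc |= 71<<7 -> acc=9091 shift=14 [end]
Varint 3: bytes[5:7] = 83 47 -> value 9091 (2 byte(s))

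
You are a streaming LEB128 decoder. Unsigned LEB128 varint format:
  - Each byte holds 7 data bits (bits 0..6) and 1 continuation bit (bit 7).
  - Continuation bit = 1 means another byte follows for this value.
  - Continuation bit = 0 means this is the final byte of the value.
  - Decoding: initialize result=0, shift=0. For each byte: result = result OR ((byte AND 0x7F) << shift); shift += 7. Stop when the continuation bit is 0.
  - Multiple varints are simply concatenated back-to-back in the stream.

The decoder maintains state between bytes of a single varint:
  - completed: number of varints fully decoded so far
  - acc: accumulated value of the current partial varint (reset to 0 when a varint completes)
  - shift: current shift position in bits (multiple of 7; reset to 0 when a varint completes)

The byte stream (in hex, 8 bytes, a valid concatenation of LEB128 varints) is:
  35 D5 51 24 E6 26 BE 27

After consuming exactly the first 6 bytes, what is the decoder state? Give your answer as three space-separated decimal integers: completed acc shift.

byte[0]=0x35 cont=0 payload=0x35: varint #1 complete (value=53); reset -> completed=1 acc=0 shift=0
byte[1]=0xD5 cont=1 payload=0x55: acc |= 85<<0 -> completed=1 acc=85 shift=7
byte[2]=0x51 cont=0 payload=0x51: varint #2 complete (value=10453); reset -> completed=2 acc=0 shift=0
byte[3]=0x24 cont=0 payload=0x24: varint #3 complete (value=36); reset -> completed=3 acc=0 shift=0
byte[4]=0xE6 cont=1 payload=0x66: acc |= 102<<0 -> completed=3 acc=102 shift=7
byte[5]=0x26 cont=0 payload=0x26: varint #4 complete (value=4966); reset -> completed=4 acc=0 shift=0

Answer: 4 0 0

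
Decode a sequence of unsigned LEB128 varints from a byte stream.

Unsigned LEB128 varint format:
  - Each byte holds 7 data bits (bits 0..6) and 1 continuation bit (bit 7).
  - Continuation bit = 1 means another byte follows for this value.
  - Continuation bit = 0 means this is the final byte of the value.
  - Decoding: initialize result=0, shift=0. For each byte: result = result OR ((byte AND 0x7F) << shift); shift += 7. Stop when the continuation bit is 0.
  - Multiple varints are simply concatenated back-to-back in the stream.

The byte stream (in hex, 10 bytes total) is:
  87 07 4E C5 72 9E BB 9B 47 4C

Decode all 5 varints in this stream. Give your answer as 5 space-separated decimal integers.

Answer: 903 78 14661 149347742 76

Derivation:
  byte[0]=0x87 cont=1 payload=0x07=7: acc |= 7<<0 -> acc=7 shift=7
  byte[1]=0x07 cont=0 payload=0x07=7: acc |= 7<<7 -> acc=903 shift=14 [end]
Varint 1: bytes[0:2] = 87 07 -> value 903 (2 byte(s))
  byte[2]=0x4E cont=0 payload=0x4E=78: acc |= 78<<0 -> acc=78 shift=7 [end]
Varint 2: bytes[2:3] = 4E -> value 78 (1 byte(s))
  byte[3]=0xC5 cont=1 payload=0x45=69: acc |= 69<<0 -> acc=69 shift=7
  byte[4]=0x72 cont=0 payload=0x72=114: acc |= 114<<7 -> acc=14661 shift=14 [end]
Varint 3: bytes[3:5] = C5 72 -> value 14661 (2 byte(s))
  byte[5]=0x9E cont=1 payload=0x1E=30: acc |= 30<<0 -> acc=30 shift=7
  byte[6]=0xBB cont=1 payload=0x3B=59: acc |= 59<<7 -> acc=7582 shift=14
  byte[7]=0x9B cont=1 payload=0x1B=27: acc |= 27<<14 -> acc=449950 shift=21
  byte[8]=0x47 cont=0 payload=0x47=71: acc |= 71<<21 -> acc=149347742 shift=28 [end]
Varint 4: bytes[5:9] = 9E BB 9B 47 -> value 149347742 (4 byte(s))
  byte[9]=0x4C cont=0 payload=0x4C=76: acc |= 76<<0 -> acc=76 shift=7 [end]
Varint 5: bytes[9:10] = 4C -> value 76 (1 byte(s))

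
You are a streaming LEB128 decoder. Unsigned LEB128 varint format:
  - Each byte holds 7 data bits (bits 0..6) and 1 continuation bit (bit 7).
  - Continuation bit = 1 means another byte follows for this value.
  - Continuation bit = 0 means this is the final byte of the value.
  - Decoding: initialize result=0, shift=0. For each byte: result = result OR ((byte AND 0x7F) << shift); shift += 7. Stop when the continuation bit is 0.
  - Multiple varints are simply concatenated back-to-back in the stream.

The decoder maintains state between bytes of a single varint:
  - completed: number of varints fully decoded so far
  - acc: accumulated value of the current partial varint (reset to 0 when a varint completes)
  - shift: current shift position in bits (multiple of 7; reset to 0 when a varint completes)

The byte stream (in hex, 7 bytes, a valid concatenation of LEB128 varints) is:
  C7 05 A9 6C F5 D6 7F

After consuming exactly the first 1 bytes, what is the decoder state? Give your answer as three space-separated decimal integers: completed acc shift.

byte[0]=0xC7 cont=1 payload=0x47: acc |= 71<<0 -> completed=0 acc=71 shift=7

Answer: 0 71 7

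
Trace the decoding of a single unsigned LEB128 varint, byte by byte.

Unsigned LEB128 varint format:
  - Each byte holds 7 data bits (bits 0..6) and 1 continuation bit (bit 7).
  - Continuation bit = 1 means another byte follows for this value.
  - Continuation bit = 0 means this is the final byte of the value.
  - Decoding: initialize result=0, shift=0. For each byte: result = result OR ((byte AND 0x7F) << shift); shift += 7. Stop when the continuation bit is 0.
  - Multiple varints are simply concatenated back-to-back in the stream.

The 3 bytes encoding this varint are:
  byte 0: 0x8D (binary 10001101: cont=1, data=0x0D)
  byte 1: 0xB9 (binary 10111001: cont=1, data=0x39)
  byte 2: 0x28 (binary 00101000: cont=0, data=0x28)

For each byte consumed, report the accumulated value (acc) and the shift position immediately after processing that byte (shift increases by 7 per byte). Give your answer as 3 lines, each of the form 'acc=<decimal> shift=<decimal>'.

Answer: acc=13 shift=7
acc=7309 shift=14
acc=662669 shift=21

Derivation:
byte 0=0x8D: payload=0x0D=13, contrib = 13<<0 = 13; acc -> 13, shift -> 7
byte 1=0xB9: payload=0x39=57, contrib = 57<<7 = 7296; acc -> 7309, shift -> 14
byte 2=0x28: payload=0x28=40, contrib = 40<<14 = 655360; acc -> 662669, shift -> 21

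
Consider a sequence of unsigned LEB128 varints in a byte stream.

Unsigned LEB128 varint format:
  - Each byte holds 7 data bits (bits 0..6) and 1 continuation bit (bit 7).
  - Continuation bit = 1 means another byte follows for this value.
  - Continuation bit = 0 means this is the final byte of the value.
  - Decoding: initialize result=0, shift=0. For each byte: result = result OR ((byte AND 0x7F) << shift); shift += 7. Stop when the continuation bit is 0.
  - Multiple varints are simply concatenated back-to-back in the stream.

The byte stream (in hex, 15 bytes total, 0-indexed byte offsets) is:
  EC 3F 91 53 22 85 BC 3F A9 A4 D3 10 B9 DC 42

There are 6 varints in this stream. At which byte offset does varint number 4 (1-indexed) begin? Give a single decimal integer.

Answer: 5

Derivation:
  byte[0]=0xEC cont=1 payload=0x6C=108: acc |= 108<<0 -> acc=108 shift=7
  byte[1]=0x3F cont=0 payload=0x3F=63: acc |= 63<<7 -> acc=8172 shift=14 [end]
Varint 1: bytes[0:2] = EC 3F -> value 8172 (2 byte(s))
  byte[2]=0x91 cont=1 payload=0x11=17: acc |= 17<<0 -> acc=17 shift=7
  byte[3]=0x53 cont=0 payload=0x53=83: acc |= 83<<7 -> acc=10641 shift=14 [end]
Varint 2: bytes[2:4] = 91 53 -> value 10641 (2 byte(s))
  byte[4]=0x22 cont=0 payload=0x22=34: acc |= 34<<0 -> acc=34 shift=7 [end]
Varint 3: bytes[4:5] = 22 -> value 34 (1 byte(s))
  byte[5]=0x85 cont=1 payload=0x05=5: acc |= 5<<0 -> acc=5 shift=7
  byte[6]=0xBC cont=1 payload=0x3C=60: acc |= 60<<7 -> acc=7685 shift=14
  byte[7]=0x3F cont=0 payload=0x3F=63: acc |= 63<<14 -> acc=1039877 shift=21 [end]
Varint 4: bytes[5:8] = 85 BC 3F -> value 1039877 (3 byte(s))
  byte[8]=0xA9 cont=1 payload=0x29=41: acc |= 41<<0 -> acc=41 shift=7
  byte[9]=0xA4 cont=1 payload=0x24=36: acc |= 36<<7 -> acc=4649 shift=14
  byte[10]=0xD3 cont=1 payload=0x53=83: acc |= 83<<14 -> acc=1364521 shift=21
  byte[11]=0x10 cont=0 payload=0x10=16: acc |= 16<<21 -> acc=34918953 shift=28 [end]
Varint 5: bytes[8:12] = A9 A4 D3 10 -> value 34918953 (4 byte(s))
  byte[12]=0xB9 cont=1 payload=0x39=57: acc |= 57<<0 -> acc=57 shift=7
  byte[13]=0xDC cont=1 payload=0x5C=92: acc |= 92<<7 -> acc=11833 shift=14
  byte[14]=0x42 cont=0 payload=0x42=66: acc |= 66<<14 -> acc=1093177 shift=21 [end]
Varint 6: bytes[12:15] = B9 DC 42 -> value 1093177 (3 byte(s))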